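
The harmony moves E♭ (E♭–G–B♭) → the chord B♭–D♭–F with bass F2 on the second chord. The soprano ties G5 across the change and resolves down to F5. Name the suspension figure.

9–8 suspension.

At the second chord the bass is F2. The suspended G5 lies a ninth above the bass; after resolving down by step to F5, the interval above the bass becomes an octave.
Suspension figures are named by those two intervals: 9–8.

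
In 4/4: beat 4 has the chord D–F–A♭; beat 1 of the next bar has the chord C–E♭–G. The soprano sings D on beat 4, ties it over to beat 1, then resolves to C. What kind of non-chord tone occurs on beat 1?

Suspension.

The harmony at that moment is C minor triad (C, E♭, G); D is not a chord tone.
It is held over (the same pitch as the preceding D) and left by step down to C.
Held over from the previous chord and resolving down by step — a suspension.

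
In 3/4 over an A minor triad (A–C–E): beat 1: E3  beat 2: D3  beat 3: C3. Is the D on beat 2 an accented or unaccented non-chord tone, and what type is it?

The harmony at that moment is A minor triad (A, C, E); D3 is not a chord tone.
It is approached by step down from E3 and left by step down to C3.
Step in, step out in the same direction — a passing tone.
It falls on a weak beat, so it is unaccented.

Unaccented passing tone.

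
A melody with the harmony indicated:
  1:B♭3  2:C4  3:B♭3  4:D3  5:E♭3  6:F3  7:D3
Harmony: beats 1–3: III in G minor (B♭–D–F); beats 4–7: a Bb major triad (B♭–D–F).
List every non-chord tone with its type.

The harmony at that moment is B♭ major triad (B♭, D, F); C4 is not a chord tone.
It is approached by step up from B♭3 and left by step down to B♭3.
Step away and step back to the same note — a neighbor tone (upper neighbor).
The harmony at that moment is B♭ major triad (B♭, D, F); E♭3 is not a chord tone.
It is approached by step up from D3 and left by step up to F3.
Step in, step out in the same direction — a passing tone.

C4 (beat 2) — neighbor tone; E♭3 (beat 5) — passing tone.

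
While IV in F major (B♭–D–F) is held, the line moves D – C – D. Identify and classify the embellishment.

C is a neighbor tone.

The harmony at that moment is B♭ major triad (B♭, D, F); C is not a chord tone.
It is approached by step down from D and left by step up to D.
Step away and step back to the same note — a neighbor tone (lower neighbor).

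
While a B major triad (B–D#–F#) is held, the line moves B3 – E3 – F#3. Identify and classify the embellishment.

The harmony at that moment is B major triad (B, D#, F#); E3 is not a chord tone.
It is approached by leap down from B3 and left by step up to F#3.
Leap in, step out — an appoggiatura.

E3 is an appoggiatura.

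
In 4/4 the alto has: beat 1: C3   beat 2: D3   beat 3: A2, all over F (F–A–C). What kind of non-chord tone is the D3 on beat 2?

The harmony at that moment is F major triad (F, A, C); D3 is not a chord tone.
It is approached by step up from C3 and left by leap down to A2.
Step in, leap out, on a weak beat — an escape tone.

Escape tone.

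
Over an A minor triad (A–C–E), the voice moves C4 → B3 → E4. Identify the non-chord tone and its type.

The harmony at that moment is A minor triad (A, C, E); B3 is not a chord tone.
It is approached by step down from C4 and left by leap up to E4.
Step in, leap out — an escape tone.

B3 is an escape tone.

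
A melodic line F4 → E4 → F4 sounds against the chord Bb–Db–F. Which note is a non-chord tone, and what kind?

The harmony at that moment is Bb minor triad (Bb, Db, F); E4 is not a chord tone.
It is approached by step down from F4 and left by step up to F4.
Step away and step back to the same note — a neighbor tone (lower neighbor).

E4 is a neighbor tone.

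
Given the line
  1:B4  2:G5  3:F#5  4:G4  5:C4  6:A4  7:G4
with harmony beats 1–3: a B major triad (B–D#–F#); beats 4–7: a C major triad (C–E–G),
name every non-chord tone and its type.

The harmony at that moment is B major triad (B, D#, F#); G5 is not a chord tone.
It is approached by leap up from B4 and left by step down to F#5.
Leap in, step out — an appoggiatura.
The harmony at that moment is C major triad (C, E, G); A4 is not a chord tone.
It is approached by leap up from C4 and left by step down to G4.
Leap in, step out — an appoggiatura.

G5 (beat 2) — appoggiatura; A4 (beat 6) — appoggiatura.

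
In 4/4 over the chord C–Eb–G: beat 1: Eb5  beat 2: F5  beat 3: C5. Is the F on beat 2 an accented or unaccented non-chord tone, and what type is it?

Unaccented escape tone.

The harmony at that moment is C minor triad (C, Eb, G); F5 is not a chord tone.
It is approached by step up from Eb5 and left by leap down to C5.
Step in, leap out — an escape tone.
It falls on a weak beat, so it is unaccented.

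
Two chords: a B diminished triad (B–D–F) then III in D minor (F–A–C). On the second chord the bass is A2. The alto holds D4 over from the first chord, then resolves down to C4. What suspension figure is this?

4–3 suspension.

At the second chord the bass is A2. The suspended D4 lies a fourth above the bass; after resolving down by step to C4, the interval above the bass becomes a third.
Suspension figures are named by those two intervals: 4–3.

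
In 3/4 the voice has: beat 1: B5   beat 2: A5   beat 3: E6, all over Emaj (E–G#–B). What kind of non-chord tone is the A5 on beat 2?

Escape tone.

The harmony at that moment is E major triad (E, G#, B); A5 is not a chord tone.
It is approached by step down from B5 and left by leap up to E6.
Step in, leap out, on a weak beat — an escape tone.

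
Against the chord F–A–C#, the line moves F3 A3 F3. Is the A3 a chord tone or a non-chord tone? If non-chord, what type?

F augmented triad contains F, A, C#; A is the third, so it is a chord tone.

Chord tone (the third of F augmented triad).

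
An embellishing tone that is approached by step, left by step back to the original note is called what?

Neighbor tone.

Approach: by step. Departure: by step in the opposite direction, back to the starting pitch.
Stepwise on both sides but reversing to return to the same chord tone — a neighbor tone. (Had it continued onward in the same direction it would be a passing tone instead.)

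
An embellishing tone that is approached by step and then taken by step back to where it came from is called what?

Neighbor tone.

Approach: by step. Departure: by step in the opposite direction, back to the starting pitch.
Stepwise on both sides but reversing to return to the same chord tone — a neighbor tone. (Had it continued onward in the same direction it would be a passing tone instead.)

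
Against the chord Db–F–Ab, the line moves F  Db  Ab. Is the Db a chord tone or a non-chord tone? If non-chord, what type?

Db major triad contains Db, F, Ab; Db is the root, so it is a chord tone.

Chord tone (the root of Db major triad).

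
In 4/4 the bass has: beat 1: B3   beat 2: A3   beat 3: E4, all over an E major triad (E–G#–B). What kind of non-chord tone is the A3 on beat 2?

Escape tone.

The harmony at that moment is E major triad (E, G#, B); A3 is not a chord tone.
It is approached by step down from B3 and left by leap up to E4.
Step in, leap out, on a weak beat — an escape tone.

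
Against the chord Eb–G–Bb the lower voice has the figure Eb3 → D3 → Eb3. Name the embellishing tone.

The harmony at that moment is Eb major triad (Eb, G, Bb); D3 is not a chord tone.
It is approached by step down from Eb3 and left by step up to Eb3.
Step away and step back to the same note — a neighbor tone (lower neighbor).

D3 is a neighbor tone.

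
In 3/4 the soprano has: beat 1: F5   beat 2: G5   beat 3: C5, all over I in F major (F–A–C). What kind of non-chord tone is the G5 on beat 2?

The harmony at that moment is F major triad (F, A, C); G5 is not a chord tone.
It is approached by step up from F5 and left by leap down to C5.
Step in, leap out, on a weak beat — an escape tone.

Escape tone.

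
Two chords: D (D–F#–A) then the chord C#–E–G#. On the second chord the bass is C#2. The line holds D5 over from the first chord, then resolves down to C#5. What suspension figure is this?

9–8 suspension.

At the second chord the bass is C#2. The suspended D5 lies a ninth above the bass; after resolving down by step to C#5, the interval above the bass becomes an octave.
Suspension figures are named by those two intervals: 9–8.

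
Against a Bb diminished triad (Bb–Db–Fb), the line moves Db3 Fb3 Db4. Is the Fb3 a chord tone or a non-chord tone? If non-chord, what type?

Bb diminished triad contains Bb, Db, Fb; Fb is the fifth, so it is a chord tone.

Chord tone (the fifth of Bb diminished triad).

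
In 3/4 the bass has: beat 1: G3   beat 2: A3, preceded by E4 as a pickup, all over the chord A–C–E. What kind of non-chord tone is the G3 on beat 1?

The harmony at that moment is A minor triad (A, C, E); G3 is not a chord tone.
It is approached by leap down from E4 and left by step up to A3.
Leap in, step out, metrically accented — an appoggiatura.

Appoggiatura.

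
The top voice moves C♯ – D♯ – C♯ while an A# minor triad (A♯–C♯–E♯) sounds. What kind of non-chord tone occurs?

The harmony at that moment is A♯ minor triad (A♯, C♯, E♯); D♯ is not a chord tone.
It is approached by step up from C♯ and left by step down to C♯.
Step away and step back to the same note — a neighbor tone (upper neighbor).

D♯ is a neighbor tone.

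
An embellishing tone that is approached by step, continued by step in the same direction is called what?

Approach: by step. Departure: by step, continuing in the same direction.
Stepwise on both sides with no change of direction means the note fills in the space between two different chord tones — a passing tone. (Had it turned back to its starting note it would be a neighbor tone instead.)

Passing tone.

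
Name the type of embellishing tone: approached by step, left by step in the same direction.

Approach: by step. Departure: by step, continuing in the same direction.
Stepwise on both sides with no change of direction means the note fills in the space between two different chord tones — a passing tone. (Had it turned back to its starting note it would be a neighbor tone instead.)

Passing tone.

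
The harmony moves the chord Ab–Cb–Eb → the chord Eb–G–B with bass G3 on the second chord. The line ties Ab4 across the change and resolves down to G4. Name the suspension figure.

At the second chord the bass is G3. The suspended Ab4 lies a ninth above the bass; after resolving down by step to G4, the interval above the bass becomes an octave.
Suspension figures are named by those two intervals: 9–8.

9–8 suspension.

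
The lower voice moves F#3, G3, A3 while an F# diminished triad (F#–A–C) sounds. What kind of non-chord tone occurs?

G3 is a passing tone.

The harmony at that moment is F# diminished triad (F#, A, C); G3 is not a chord tone.
It is approached by step up from F#3 and left by step up to A3.
Step in, step out in the same direction — a passing tone.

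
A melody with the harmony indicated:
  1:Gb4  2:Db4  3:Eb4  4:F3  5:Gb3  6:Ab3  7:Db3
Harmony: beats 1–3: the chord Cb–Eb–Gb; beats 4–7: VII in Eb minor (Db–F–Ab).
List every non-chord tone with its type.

Db4 (beat 2) — appoggiatura; Gb3 (beat 5) — passing tone.

The harmony at that moment is Cb major triad (Cb, Eb, Gb); Db4 is not a chord tone.
It is approached by leap down from Gb4 and left by step up to Eb4.
Leap in, step out — an appoggiatura.
The harmony at that moment is Db major triad (Db, F, Ab); Gb3 is not a chord tone.
It is approached by step up from F3 and left by step up to Ab3.
Step in, step out in the same direction — a passing tone.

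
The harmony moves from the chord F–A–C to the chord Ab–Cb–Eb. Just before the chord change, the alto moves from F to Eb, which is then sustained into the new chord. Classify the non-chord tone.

The harmony at that moment is F major triad (F, A, C); Eb is not a chord tone.
It is approached by step down from F and then sustained as the same pitch into the next harmony.
Arriving early and becoming a chord tone when the harmony changes — an anticipation.

Eb is an anticipation.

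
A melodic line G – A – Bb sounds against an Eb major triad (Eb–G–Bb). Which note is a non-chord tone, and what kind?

A is a passing tone.

The harmony at that moment is Eb major triad (Eb, G, Bb); A is not a chord tone.
It is approached by step up from G and left by step up to Bb.
Step in, step out in the same direction — a passing tone.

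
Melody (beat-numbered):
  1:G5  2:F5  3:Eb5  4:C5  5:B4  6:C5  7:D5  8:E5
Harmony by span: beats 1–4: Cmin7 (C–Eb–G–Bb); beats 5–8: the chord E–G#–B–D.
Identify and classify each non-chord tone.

F5 (beat 2) — passing tone; C5 (beat 6) — passing tone.

The harmony at that moment is C minor seventh chord (C, Eb, G, Bb); F5 is not a chord tone.
It is approached by step down from G5 and left by step down to Eb5.
Step in, step out in the same direction — a passing tone.
The harmony at that moment is E dominant seventh chord (E, G#, B, D); C5 is not a chord tone.
It is approached by step up from B4 and left by step up to D5.
Step in, step out in the same direction — a passing tone.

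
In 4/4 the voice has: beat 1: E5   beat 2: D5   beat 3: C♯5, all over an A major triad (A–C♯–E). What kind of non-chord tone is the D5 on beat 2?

The harmony at that moment is A major triad (A, C♯, E); D5 is not a chord tone.
It is approached by step down from E5 and left by step down to C♯5.
Step in, step out in the same direction — a passing tone.

Passing tone.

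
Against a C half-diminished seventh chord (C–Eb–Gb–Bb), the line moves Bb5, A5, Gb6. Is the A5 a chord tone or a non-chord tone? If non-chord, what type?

Non-chord tone — an escape tone.

The harmony at that moment is C half-diminished seventh chord (C, Eb, Gb, Bb); A5 is not a chord tone.
It is approached by step down from Bb5 and left by leap up to Gb6.
Step in, leap out — an escape tone.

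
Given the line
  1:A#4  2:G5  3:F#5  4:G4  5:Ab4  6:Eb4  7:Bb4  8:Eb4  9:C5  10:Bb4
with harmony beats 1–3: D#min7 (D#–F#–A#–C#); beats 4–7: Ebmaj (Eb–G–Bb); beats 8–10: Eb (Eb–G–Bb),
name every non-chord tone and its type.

G5 (beat 2) — appoggiatura; Ab4 (beat 5) — escape tone; C5 (beat 9) — appoggiatura.

The harmony at that moment is D# minor seventh chord (D#, F#, A#, C#); G5 is not a chord tone.
It is approached by leap up from A#4 and left by step down to F#5.
Leap in, step out — an appoggiatura.
The harmony at that moment is Eb major triad (Eb, G, Bb); Ab4 is not a chord tone.
It is approached by step up from G4 and left by leap down to Eb4.
Step in, leap out — an escape tone.
The harmony at that moment is Eb major triad (Eb, G, Bb); C5 is not a chord tone.
It is approached by leap up from Eb4 and left by step down to Bb4.
Leap in, step out — an appoggiatura.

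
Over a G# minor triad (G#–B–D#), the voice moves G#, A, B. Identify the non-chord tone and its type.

A is a passing tone.

The harmony at that moment is G# minor triad (G#, B, D#); A is not a chord tone.
It is approached by step up from G# and left by step up to B.
Step in, step out in the same direction — a passing tone.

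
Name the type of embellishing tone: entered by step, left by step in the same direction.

Passing tone.

Approach: by step. Departure: by step, continuing in the same direction.
Stepwise on both sides with no change of direction means the note fills in the space between two different chord tones — a passing tone. (Had it turned back to its starting note it would be a neighbor tone instead.)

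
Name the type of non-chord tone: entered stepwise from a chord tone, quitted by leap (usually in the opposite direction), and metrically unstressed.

Approach: by step. Departure: by leap. Metric position: weak.
Step in, leap out, from a weak position — an escape tone (échappée). (It is the mirror image of the appoggiatura, which leaps in and steps out on a strong beat.)

Escape tone.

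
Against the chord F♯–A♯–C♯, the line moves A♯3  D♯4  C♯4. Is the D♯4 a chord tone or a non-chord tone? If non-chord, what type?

Non-chord tone — an appoggiatura.

The harmony at that moment is F♯ major triad (F♯, A♯, C♯); D♯4 is not a chord tone.
It is approached by leap up from A♯3 and left by step down to C♯4.
Leap in, step out — an appoggiatura.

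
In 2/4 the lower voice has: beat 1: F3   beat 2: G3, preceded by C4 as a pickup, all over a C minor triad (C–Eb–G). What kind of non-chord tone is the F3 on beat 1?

Appoggiatura.

The harmony at that moment is C minor triad (C, Eb, G); F3 is not a chord tone.
It is approached by leap down from C4 and left by step up to G3.
Leap in, step out, metrically accented — an appoggiatura.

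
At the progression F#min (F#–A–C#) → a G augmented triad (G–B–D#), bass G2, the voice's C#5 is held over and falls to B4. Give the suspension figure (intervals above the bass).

4–3 suspension.

At the second chord the bass is G2. The suspended C#5 lies a fourth above the bass; after resolving down by step to B4, the interval above the bass becomes a third.
Suspension figures are named by those two intervals: 4–3.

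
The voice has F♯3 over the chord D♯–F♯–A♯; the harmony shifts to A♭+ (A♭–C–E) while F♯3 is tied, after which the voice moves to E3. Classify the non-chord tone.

The harmony at that moment is A♭ augmented triad (A♭, C, E); F♯3 is not a chord tone.
It is held over (the same pitch as the preceding F♯3) and left by step down to E3.
Held over from the previous chord and resolving down by step — a suspension.

F♯3 is a suspension.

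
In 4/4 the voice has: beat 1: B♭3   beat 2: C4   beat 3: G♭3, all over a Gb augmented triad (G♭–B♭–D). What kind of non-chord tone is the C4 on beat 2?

The harmony at that moment is G♭ augmented triad (G♭, B♭, D); C4 is not a chord tone.
It is approached by step up from B♭3 and left by leap down to G♭3.
Step in, leap out, on a weak beat — an escape tone.

Escape tone.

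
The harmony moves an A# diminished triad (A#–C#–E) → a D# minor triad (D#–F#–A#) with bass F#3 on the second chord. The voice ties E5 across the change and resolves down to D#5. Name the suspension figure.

At the second chord the bass is F#3. The suspended E5 lies a seventh above the bass; after resolving down by step to D#5, the interval above the bass becomes a sixth.
Suspension figures are named by those two intervals: 7–6.

7–6 suspension.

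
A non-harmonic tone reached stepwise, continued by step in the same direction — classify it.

Passing tone.

Approach: by step. Departure: by step, continuing in the same direction.
Stepwise on both sides with no change of direction means the note fills in the space between two different chord tones — a passing tone. (Had it turned back to its starting note it would be a neighbor tone instead.)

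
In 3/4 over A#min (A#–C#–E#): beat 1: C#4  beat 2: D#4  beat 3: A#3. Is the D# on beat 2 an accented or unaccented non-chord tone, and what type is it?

The harmony at that moment is A# minor triad (A#, C#, E#); D#4 is not a chord tone.
It is approached by step up from C#4 and left by leap down to A#3.
Step in, leap out — an escape tone.
It falls on a weak beat, so it is unaccented.

Unaccented escape tone.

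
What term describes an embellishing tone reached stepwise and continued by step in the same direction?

Passing tone.

Approach: by step. Departure: by step, continuing in the same direction.
Stepwise on both sides with no change of direction means the note fills in the space between two different chord tones — a passing tone. (Had it turned back to its starting note it would be a neighbor tone instead.)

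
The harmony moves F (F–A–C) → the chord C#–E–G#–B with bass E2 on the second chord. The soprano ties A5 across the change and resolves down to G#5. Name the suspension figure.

At the second chord the bass is E2. The suspended A5 lies a fourth above the bass; after resolving down by step to G#5, the interval above the bass becomes a third.
Suspension figures are named by those two intervals: 4–3.

4–3 suspension.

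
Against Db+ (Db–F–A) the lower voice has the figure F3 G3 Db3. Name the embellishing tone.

G3 is an escape tone.

The harmony at that moment is Db augmented triad (Db, F, A); G3 is not a chord tone.
It is approached by step up from F3 and left by leap down to Db3.
Step in, leap out — an escape tone.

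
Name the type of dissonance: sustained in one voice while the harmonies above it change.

Pedal tone.

Approach: none. Departure: none — a single pitch is sustained while the chords change around it, passing through harmonies that do not contain it.
No melodic motion at all; the dissonance is created entirely by the moving harmonies against the stationary note — a pedal tone (pedal point).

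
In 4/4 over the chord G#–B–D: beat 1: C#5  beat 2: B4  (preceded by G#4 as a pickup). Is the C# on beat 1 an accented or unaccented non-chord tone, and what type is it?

The harmony at that moment is G# diminished triad (G#, B, D); C#5 is not a chord tone.
It is approached by leap up from G#4 and left by step down to B4.
Leap in, step out — an appoggiatura.
It falls on the downbeat, so it is accented.

Accented appoggiatura.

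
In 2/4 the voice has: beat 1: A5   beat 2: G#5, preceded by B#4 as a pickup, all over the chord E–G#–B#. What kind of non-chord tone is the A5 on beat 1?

The harmony at that moment is E augmented triad (E, G#, B#); A5 is not a chord tone.
It is approached by leap up from B#4 and left by step down to G#5.
Leap in, step out, metrically accented — an appoggiatura.

Appoggiatura.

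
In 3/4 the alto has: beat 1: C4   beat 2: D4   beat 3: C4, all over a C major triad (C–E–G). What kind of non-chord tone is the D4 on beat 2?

Upper neighbor tone.

The harmony at that moment is C major triad (C, E, G); D4 is not a chord tone.
It is approached by step up from C4 and left by step down to C4.
Step away and step back to the same note — a neighbor tone (upper neighbor).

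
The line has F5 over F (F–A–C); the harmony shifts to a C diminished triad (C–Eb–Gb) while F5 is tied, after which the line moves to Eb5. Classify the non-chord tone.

F5 is a suspension.

The harmony at that moment is C diminished triad (C, Eb, Gb); F5 is not a chord tone.
It is held over (the same pitch as the preceding F5) and left by step down to Eb5.
Held over from the previous chord and resolving down by step — a suspension.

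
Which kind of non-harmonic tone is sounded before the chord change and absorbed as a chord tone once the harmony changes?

Anticipation.

Approach: ahead of the chord change (typically by step), so it is dissonant against the current harmony. Departure: none — the same pitch is restated or held and is a chord tone of the new harmony.
Dissonant first, consonant once the harmony catches up: the note simply arrives early — an anticipation. (The reverse timing, consonant first and dissonant after the change, would be a suspension or retardation.)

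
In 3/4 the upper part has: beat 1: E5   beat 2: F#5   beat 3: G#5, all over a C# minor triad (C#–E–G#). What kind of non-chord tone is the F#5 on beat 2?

The harmony at that moment is C# minor triad (C#, E, G#); F#5 is not a chord tone.
It is approached by step up from E5 and left by step up to G#5.
Step in, step out in the same direction — a passing tone.

Passing tone.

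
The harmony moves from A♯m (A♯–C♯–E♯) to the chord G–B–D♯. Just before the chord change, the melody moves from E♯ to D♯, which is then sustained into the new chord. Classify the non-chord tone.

D♯ is an anticipation.

The harmony at that moment is A♯ minor triad (A♯, C♯, E♯); D♯ is not a chord tone.
It is approached by step down from E♯ and then sustained as the same pitch into the next harmony.
Arriving early and becoming a chord tone when the harmony changes — an anticipation.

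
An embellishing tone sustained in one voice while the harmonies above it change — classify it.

Pedal tone.

Approach: none. Departure: none — a single pitch is sustained while the chords change around it, passing through harmonies that do not contain it.
No melodic motion at all; the dissonance is created entirely by the moving harmonies against the stationary note — a pedal tone (pedal point).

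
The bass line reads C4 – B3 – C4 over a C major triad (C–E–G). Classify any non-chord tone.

B3 is a neighbor tone.

The harmony at that moment is C major triad (C, E, G); B3 is not a chord tone.
It is approached by step down from C4 and left by step up to C4.
Step away and step back to the same note — a neighbor tone (lower neighbor).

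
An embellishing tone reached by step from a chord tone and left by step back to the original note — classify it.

Neighbor tone.

Approach: by step. Departure: by step in the opposite direction, back to the starting pitch.
Stepwise on both sides but reversing to return to the same chord tone — a neighbor tone. (Had it continued onward in the same direction it would be a passing tone instead.)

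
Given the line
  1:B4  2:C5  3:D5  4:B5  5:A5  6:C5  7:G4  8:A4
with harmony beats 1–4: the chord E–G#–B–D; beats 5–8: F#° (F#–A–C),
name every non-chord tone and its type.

The harmony at that moment is E dominant seventh chord (E, G#, B, D); C5 is not a chord tone.
It is approached by step up from B4 and left by step up to D5.
Step in, step out in the same direction — a passing tone.
The harmony at that moment is F# diminished triad (F#, A, C); G4 is not a chord tone.
It is approached by leap down from C5 and left by step up to A4.
Leap in, step out — an appoggiatura.

C5 (beat 2) — passing tone; G4 (beat 7) — appoggiatura.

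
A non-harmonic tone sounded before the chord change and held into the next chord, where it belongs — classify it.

Anticipation.

Approach: ahead of the chord change (typically by step), so it is dissonant against the current harmony. Departure: none — the same pitch is restated or held and is a chord tone of the new harmony.
Dissonant first, consonant once the harmony catches up: the note simply arrives early — an anticipation. (The reverse timing, consonant first and dissonant after the change, would be a suspension or retardation.)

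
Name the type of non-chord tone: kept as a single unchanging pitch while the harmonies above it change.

Approach: none. Departure: none — a single pitch is sustained while the chords change around it, passing through harmonies that do not contain it.
No melodic motion at all; the dissonance is created entirely by the moving harmonies against the stationary note — a pedal tone (pedal point).

Pedal tone.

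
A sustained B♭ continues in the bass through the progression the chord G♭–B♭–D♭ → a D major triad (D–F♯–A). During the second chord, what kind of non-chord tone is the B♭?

Pedal tone (pedal point).

The harmony at that moment is D major triad (D, F♯, A); B♭ is not a chord tone.
It is held over (the same pitch as the preceding B♭) and then sustained as the same pitch into the next harmony.
Sustained through a change of harmony — a pedal tone.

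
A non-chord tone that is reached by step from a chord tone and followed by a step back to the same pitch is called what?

Approach: by step. Departure: by step in the opposite direction, back to the starting pitch.
Stepwise on both sides but reversing to return to the same chord tone — a neighbor tone. (Had it continued onward in the same direction it would be a passing tone instead.)

Neighbor tone.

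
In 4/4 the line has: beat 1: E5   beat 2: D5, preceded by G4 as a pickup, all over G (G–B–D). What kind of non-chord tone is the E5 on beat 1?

Appoggiatura.

The harmony at that moment is G major triad (G, B, D); E5 is not a chord tone.
It is approached by leap up from G4 and left by step down to D5.
Leap in, step out, metrically accented — an appoggiatura.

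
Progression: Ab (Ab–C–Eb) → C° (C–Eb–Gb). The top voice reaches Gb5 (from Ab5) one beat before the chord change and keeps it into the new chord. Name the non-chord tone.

The harmony at that moment is Ab major triad (Ab, C, Eb); Gb5 is not a chord tone.
It is approached by step down from Ab5 and then sustained as the same pitch into the next harmony.
Arriving early and becoming a chord tone when the harmony changes — an anticipation.

Gb5 is an anticipation.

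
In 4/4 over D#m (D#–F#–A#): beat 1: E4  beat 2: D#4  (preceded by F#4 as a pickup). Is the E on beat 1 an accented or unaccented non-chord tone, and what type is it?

The harmony at that moment is D# minor triad (D#, F#, A#); E4 is not a chord tone.
It is approached by step down from F#4 and left by step down to D#4.
Step in, step out in the same direction — a passing tone.
It falls on the downbeat, so it is accented.

Accented passing tone.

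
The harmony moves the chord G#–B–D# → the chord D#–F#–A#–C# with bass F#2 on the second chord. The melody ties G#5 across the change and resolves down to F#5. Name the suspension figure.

9–8 suspension.

At the second chord the bass is F#2. The suspended G#5 lies a ninth above the bass; after resolving down by step to F#5, the interval above the bass becomes an octave.
Suspension figures are named by those two intervals: 9–8.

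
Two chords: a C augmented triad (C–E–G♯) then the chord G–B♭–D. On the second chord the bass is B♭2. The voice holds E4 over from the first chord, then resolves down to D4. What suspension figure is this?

4–3 suspension.

At the second chord the bass is B♭2. The suspended E4 lies a fourth above the bass; after resolving down by step to D4, the interval above the bass becomes a third.
Suspension figures are named by those two intervals: 4–3.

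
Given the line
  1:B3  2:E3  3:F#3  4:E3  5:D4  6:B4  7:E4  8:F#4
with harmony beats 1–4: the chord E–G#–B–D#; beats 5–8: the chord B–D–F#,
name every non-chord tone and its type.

The harmony at that moment is E major seventh chord (E, G#, B, D#); F#3 is not a chord tone.
It is approached by step up from E3 and left by step down to E3.
Step away and step back to the same note — a neighbor tone (upper neighbor).
The harmony at that moment is B minor triad (B, D, F#); E4 is not a chord tone.
It is approached by leap down from B4 and left by step up to F#4.
Leap in, step out — an appoggiatura.

F#3 (beat 3) — neighbor tone; E4 (beat 7) — appoggiatura.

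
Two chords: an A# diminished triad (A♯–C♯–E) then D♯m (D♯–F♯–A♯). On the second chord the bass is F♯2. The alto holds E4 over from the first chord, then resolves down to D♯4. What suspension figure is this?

At the second chord the bass is F♯2. The suspended E4 lies a seventh above the bass; after resolving down by step to D♯4, the interval above the bass becomes a sixth.
Suspension figures are named by those two intervals: 7–6.

7–6 suspension.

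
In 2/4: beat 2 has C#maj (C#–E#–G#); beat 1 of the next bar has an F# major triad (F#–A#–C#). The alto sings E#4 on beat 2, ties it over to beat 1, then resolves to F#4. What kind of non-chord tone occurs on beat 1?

Retardation.

The harmony at that moment is F# major triad (F#, A#, C#); E#4 is not a chord tone.
It is held over (the same pitch as the preceding E#4) and left by step up to F#4.
Held over from the previous chord and resolving up by step — a retardation.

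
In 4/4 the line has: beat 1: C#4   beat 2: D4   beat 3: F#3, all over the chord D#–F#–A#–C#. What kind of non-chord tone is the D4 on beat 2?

The harmony at that moment is D# minor seventh chord (D#, F#, A#, C#); D4 is not a chord tone.
It is approached by step up from C#4 and left by leap down to F#3.
Step in, leap out, on a weak beat — an escape tone.

Escape tone.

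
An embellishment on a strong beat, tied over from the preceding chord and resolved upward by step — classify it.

Approach: by preparation — the pitch is first a chord tone, then held (tied or repeated) while the harmony changes under it. Departure: up by step. Metric position: strong.
A prepared dissonance that resolves upward by step — a retardation. (The same figure resolving downward would be a suspension.)

Retardation.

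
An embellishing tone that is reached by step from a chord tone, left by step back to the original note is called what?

Approach: by step. Departure: by step in the opposite direction, back to the starting pitch.
Stepwise on both sides but reversing to return to the same chord tone — a neighbor tone. (Had it continued onward in the same direction it would be a passing tone instead.)

Neighbor tone.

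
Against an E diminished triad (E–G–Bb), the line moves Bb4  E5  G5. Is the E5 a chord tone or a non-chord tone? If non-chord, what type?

E diminished triad contains E, G, Bb; E is the root, so it is a chord tone.

Chord tone (the root of E diminished triad).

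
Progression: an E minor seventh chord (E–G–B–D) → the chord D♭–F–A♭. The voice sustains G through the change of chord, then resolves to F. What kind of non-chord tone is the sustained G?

G is a suspension.

The harmony at that moment is D♭ major triad (D♭, F, A♭); G is not a chord tone.
It is held over (the same pitch as the preceding G) and left by step down to F.
Held over from the previous chord and resolving down by step — a suspension.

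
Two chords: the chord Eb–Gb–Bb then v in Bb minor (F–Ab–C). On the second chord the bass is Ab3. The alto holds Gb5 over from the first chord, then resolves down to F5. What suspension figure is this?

At the second chord the bass is Ab3. The suspended Gb5 lies a seventh above the bass; after resolving down by step to F5, the interval above the bass becomes a sixth.
Suspension figures are named by those two intervals: 7–6.

7–6 suspension.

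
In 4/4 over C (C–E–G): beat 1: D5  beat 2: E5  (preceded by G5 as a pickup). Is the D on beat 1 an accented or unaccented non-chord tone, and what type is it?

The harmony at that moment is C major triad (C, E, G); D5 is not a chord tone.
It is approached by leap down from G5 and left by step up to E5.
Leap in, step out — an appoggiatura.
It falls on the downbeat, so it is accented.

Accented appoggiatura.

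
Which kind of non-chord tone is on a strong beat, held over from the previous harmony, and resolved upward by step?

Retardation.

Approach: by preparation — the pitch is first a chord tone, then held (tied or repeated) while the harmony changes under it. Departure: up by step. Metric position: strong.
A prepared dissonance that resolves upward by step — a retardation. (The same figure resolving downward would be a suspension.)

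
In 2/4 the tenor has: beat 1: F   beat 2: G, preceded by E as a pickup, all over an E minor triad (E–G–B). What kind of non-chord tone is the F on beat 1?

Passing tone.

The harmony at that moment is E minor triad (E, G, B); F is not a chord tone.
It is approached by step up from E and left by step up to G.
Step in, step out in the same direction — a passing tone.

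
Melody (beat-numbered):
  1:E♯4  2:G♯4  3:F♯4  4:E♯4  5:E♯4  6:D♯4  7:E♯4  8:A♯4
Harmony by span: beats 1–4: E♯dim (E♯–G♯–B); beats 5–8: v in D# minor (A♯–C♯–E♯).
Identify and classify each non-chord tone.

F♯4 (beat 3) — passing tone; D♯4 (beat 6) — neighbor tone.

The harmony at that moment is E♯ diminished triad (E♯, G♯, B); F♯4 is not a chord tone.
It is approached by step down from G♯4 and left by step down to E♯4.
Step in, step out in the same direction — a passing tone.
The harmony at that moment is A♯ minor triad (A♯, C♯, E♯); D♯4 is not a chord tone.
It is approached by step down from E♯4 and left by step up to E♯4.
Step away and step back to the same note — a neighbor tone (lower neighbor).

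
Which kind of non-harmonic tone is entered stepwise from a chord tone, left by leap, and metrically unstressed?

Escape tone.

Approach: by step. Departure: by leap. Metric position: weak.
Step in, leap out, from a weak position — an escape tone (échappée). (It is the mirror image of the appoggiatura, which leaps in and steps out on a strong beat.)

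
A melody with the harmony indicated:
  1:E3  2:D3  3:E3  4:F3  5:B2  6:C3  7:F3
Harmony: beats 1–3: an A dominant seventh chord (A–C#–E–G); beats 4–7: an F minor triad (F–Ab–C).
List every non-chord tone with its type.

The harmony at that moment is A dominant seventh chord (A, C#, E, G); D3 is not a chord tone.
It is approached by step down from E3 and left by step up to E3.
Step away and step back to the same note — a neighbor tone (lower neighbor).
The harmony at that moment is F minor triad (F, Ab, C); B2 is not a chord tone.
It is approached by leap down from F3 and left by step up to C3.
Leap in, step out — an appoggiatura.

D3 (beat 2) — neighbor tone; B2 (beat 5) — appoggiatura.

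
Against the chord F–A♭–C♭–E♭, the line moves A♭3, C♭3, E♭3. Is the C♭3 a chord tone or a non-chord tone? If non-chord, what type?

Chord tone (the fifth of F half-diminished seventh chord).

F half-diminished seventh chord contains F, A♭, C♭, E♭; C♭ is the fifth, so it is a chord tone.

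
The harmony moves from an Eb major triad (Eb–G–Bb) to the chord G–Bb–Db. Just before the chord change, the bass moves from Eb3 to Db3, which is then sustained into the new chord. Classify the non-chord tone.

The harmony at that moment is Eb major triad (Eb, G, Bb); Db3 is not a chord tone.
It is approached by step down from Eb3 and then sustained as the same pitch into the next harmony.
Arriving early and becoming a chord tone when the harmony changes — an anticipation.

Db3 is an anticipation.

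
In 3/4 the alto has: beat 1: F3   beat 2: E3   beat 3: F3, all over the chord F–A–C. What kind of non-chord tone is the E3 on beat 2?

The harmony at that moment is F major triad (F, A, C); E3 is not a chord tone.
It is approached by step down from F3 and left by step up to F3.
Step away and step back to the same note — a neighbor tone (lower neighbor).

Lower neighbor tone.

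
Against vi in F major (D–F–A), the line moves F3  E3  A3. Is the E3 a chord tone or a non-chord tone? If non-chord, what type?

Non-chord tone — an escape tone.

The harmony at that moment is D minor triad (D, F, A); E3 is not a chord tone.
It is approached by step down from F3 and left by leap up to A3.
Step in, leap out — an escape tone.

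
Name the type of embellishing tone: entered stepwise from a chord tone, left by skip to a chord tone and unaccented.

Approach: by step. Departure: by leap. Metric position: weak.
Step in, leap out, from a weak position — an escape tone (échappée). (It is the mirror image of the appoggiatura, which leaps in and steps out on a strong beat.)

Escape tone.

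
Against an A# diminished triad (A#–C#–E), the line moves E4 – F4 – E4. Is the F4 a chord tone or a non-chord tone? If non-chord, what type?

The harmony at that moment is A# diminished triad (A#, C#, E); F4 is not a chord tone.
It is approached by step up from E4 and left by step down to E4.
Step away and step back to the same note — a neighbor tone (upper neighbor).

Non-chord tone — a neighbor tone.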